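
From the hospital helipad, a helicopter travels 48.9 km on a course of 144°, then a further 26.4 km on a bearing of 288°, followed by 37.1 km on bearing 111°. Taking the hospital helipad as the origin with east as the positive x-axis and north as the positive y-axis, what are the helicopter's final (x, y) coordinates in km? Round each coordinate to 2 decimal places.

Leg 1 (144°, 48.9 km): east 48.9 sin 144° = 28.74, north 48.9 cos 144° = -39.56
Leg 2 (288°, 26.4 km): east 26.4 sin 288° = -25.11, north 26.4 cos 288° = 8.16
Leg 3 (111°, 37.1 km): east 37.1 sin 111° = 34.64, north 37.1 cos 111° = -13.30
Summing: 38.27 km east, -44.70 km north → (38.27, -44.70).

(38.27, -44.70)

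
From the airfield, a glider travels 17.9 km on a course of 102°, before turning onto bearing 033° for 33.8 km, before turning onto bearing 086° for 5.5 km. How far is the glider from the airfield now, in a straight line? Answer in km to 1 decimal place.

48.4 km

Leg 1 (102°, 17.9 km): east 17.9 sin 102° = 17.51, north 17.9 cos 102° = -3.72
Leg 2 (033°, 33.8 km): east 33.8 sin 33° = 18.41, north 33.8 cos 33° = 28.35
Leg 3 (086°, 5.5 km): east 5.5 sin 86° = 5.49, north 5.5 cos 86° = 0.38
Net: 41.40 east, 25.01 north. Distance = √((41.40)² + (25.01)²) = 48.371 km.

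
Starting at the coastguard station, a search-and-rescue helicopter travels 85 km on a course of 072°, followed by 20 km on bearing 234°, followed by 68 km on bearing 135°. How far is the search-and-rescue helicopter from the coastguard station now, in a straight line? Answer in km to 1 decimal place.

Leg 1 (072°, 85 km): east 85 sin 72° = 80.84, north 85 cos 72° = 26.27
Leg 2 (234°, 20 km): east 20 sin 234° = -16.18, north 20 cos 234° = -11.76
Leg 3 (135°, 68 km): east 68 sin 135° = 48.08, north 68 cos 135° = -48.08
Net: 112.74 east, -33.57 north. Distance = √((112.74)² + (-33.57)²) = 117.635 km.

117.6 km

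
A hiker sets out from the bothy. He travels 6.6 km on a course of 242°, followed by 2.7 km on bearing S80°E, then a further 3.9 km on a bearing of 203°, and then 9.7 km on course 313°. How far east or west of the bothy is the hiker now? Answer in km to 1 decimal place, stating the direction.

Leg 1 (242°, 6.6 km): east 6.6 sin 242° = -5.83, north 6.6 cos 242° = -3.10
Leg 2 (S80°E, 2.7 km): east 2.7 sin 100° = 2.66, north 2.7 cos 100° = -0.47
Leg 3 (203°, 3.9 km): east 3.9 sin 203° = -1.52, north 3.9 cos 203° = -3.59
Leg 4 (313°, 9.7 km): east 9.7 sin 313° = -7.09, north 9.7 cos 313° = 6.62
Net east component: -11.79 km.

11.8 km west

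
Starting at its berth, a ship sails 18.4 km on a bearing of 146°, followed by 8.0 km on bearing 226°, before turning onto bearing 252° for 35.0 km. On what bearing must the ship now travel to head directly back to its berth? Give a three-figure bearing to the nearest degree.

042°

Leg 1 (146°, 18.4 km): east 18.4 sin 146° = 10.29, north 18.4 cos 146° = -15.25
Leg 2 (226°, 8.0 km): east 8.0 sin 226° = -5.75, north 8.0 cos 226° = -5.56
Leg 3 (252°, 35.0 km): east 35.0 sin 252° = -33.29, north 35.0 cos 252° = -10.82
Net displacement: -28.75 east, -31.63 north. Direction back to start is (28.75, 31.63): bearing = atan2(28.75, 31.63) mod 360° = 42.27° ≈ 042°.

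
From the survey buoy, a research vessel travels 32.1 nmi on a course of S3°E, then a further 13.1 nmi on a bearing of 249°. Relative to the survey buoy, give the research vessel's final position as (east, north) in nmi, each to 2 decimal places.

Leg 1 (S3°E, 32.1 nmi): east 32.1 sin 177° = 1.68, north 32.1 cos 177° = -32.06
Leg 2 (249°, 13.1 nmi): east 13.1 sin 249° = -12.23, north 13.1 cos 249° = -4.69
Summing: -10.55 nmi east, -36.75 nmi north → (-10.55, -36.75).

(-10.55, -36.75)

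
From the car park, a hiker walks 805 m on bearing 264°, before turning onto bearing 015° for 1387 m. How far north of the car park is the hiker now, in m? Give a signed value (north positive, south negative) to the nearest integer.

1256 m

Leg 1 (264°, 805 m): east 805 sin 264° = -800.59, north 805 cos 264° = -84.15
Leg 2 (015°, 1387 m): east 1387 sin 15° = 358.98, north 1387 cos 15° = 1339.74
Net north component: 1255.59 m.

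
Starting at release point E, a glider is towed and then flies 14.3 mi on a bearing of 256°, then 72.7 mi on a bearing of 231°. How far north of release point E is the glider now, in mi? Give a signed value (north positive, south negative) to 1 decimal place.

Leg 1 (256°, 14.3 mi): east 14.3 sin 256° = -13.88, north 14.3 cos 256° = -3.46
Leg 2 (231°, 72.7 mi): east 72.7 sin 231° = -56.50, north 72.7 cos 231° = -45.75
Net north component: -49.21 mi.

-49.2 mi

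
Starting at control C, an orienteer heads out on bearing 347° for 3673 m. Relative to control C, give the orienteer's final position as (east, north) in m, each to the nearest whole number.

(-826, 3579)

Leg 1 (347°, 3673 m): east 3673 sin 347° = -826.25, north 3673 cos 347° = 3578.86
Summing: -826.25 m east, 3578.86 m north → (-826, 3579).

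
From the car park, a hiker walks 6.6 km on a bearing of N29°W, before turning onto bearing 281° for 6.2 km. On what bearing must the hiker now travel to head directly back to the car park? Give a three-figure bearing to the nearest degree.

127°

Leg 1 (N29°W, 6.6 km): east 6.6 sin 331° = -3.20, north 6.6 cos 331° = 5.77
Leg 2 (281°, 6.2 km): east 6.2 sin 281° = -6.09, north 6.2 cos 281° = 1.18
Net displacement: -9.29 east, 6.96 north. Direction back to start is (9.29, -6.96): bearing = atan2(9.29, -6.96) mod 360° = 126.83° ≈ 127°.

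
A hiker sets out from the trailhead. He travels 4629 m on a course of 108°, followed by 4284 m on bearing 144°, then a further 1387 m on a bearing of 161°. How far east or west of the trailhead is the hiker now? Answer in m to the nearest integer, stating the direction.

7372 m east

Leg 1 (108°, 4629 m): east 4629 sin 108° = 4402.44, north 4629 cos 108° = -1430.44
Leg 2 (144°, 4284 m): east 4284 sin 144° = 2518.07, north 4284 cos 144° = -3465.83
Leg 3 (161°, 1387 m): east 1387 sin 161° = 451.56, north 1387 cos 161° = -1311.43
Net east component: 7372.08 m.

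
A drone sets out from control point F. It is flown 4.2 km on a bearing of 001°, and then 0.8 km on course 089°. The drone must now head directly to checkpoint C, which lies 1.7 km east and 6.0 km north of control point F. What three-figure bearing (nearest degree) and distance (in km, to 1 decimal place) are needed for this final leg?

025°, 2.0 km

Leg 1 (001°, 4.2 km): east 4.2 sin 1° = 0.07, north 4.2 cos 1° = 4.20
Leg 2 (089°, 0.8 km): east 0.8 sin 89° = 0.80, north 0.8 cos 89° = 0.01
Current position: (0.87, 4.21). Target: (1.7, 6.0). Remaining: Δeast = 0.83, Δnorth = 1.79.
Bearing = atan2(0.83, 1.79) mod 360° = 24.83°; distance = √((0.83)² + (1.79)²) = 1.969 km.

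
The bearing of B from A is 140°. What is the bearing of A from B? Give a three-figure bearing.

Back-bearing = 140° + 180° = 320°.

320°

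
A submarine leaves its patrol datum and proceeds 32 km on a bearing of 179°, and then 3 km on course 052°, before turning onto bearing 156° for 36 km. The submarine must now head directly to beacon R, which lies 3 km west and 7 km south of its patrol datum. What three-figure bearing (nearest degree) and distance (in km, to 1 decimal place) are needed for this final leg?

340°, 59.7 km

Leg 1 (179°, 32 km): east 32 sin 179° = 0.56, north 32 cos 179° = -32.00
Leg 2 (052°, 3 km): east 3 sin 52° = 2.36, north 3 cos 52° = 1.85
Leg 3 (156°, 36 km): east 36 sin 156° = 14.64, north 36 cos 156° = -32.89
Current position: (17.57, -63.04). Target: (-3, -7). Remaining: Δeast = -20.57, Δnorth = 56.04.
Bearing = atan2(-20.57, 56.04) mod 360° = 339.85°; distance = √((-20.57)² + (56.04)²) = 59.690 km.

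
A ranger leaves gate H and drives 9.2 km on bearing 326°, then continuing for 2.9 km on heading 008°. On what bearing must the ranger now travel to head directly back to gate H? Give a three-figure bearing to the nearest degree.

Leg 1 (326°, 9.2 km): east 9.2 sin 326° = -5.14, north 9.2 cos 326° = 7.63
Leg 2 (008°, 2.9 km): east 2.9 sin 8° = 0.40, north 2.9 cos 8° = 2.87
Net displacement: -4.74 east, 10.50 north. Direction back to start is (4.74, -10.50): bearing = atan2(4.74, -10.50) mod 360° = 155.70° ≈ 156°.

156°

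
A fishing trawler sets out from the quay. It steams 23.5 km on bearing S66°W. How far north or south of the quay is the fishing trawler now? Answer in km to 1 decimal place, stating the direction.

Leg 1 (S66°W, 23.5 km): east 23.5 sin 246° = -21.47, north 23.5 cos 246° = -9.56
Net north component: -9.56 km.

9.6 km south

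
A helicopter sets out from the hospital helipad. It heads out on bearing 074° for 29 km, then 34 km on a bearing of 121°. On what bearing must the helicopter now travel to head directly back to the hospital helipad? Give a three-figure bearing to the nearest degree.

279°

Leg 1 (074°, 29 km): east 29 sin 74° = 27.88, north 29 cos 74° = 7.99
Leg 2 (121°, 34 km): east 34 sin 121° = 29.14, north 34 cos 121° = -17.51
Net displacement: 57.02 east, -9.52 north. Direction back to start is (-57.02, 9.52): bearing = atan2(-57.02, 9.52) mod 360° = 279.48° ≈ 279°.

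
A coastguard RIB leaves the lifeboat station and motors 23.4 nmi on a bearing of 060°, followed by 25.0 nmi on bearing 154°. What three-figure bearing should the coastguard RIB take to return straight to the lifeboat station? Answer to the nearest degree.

Leg 1 (060°, 23.4 nmi): east 23.4 sin 60° = 20.26, north 23.4 cos 60° = 11.70
Leg 2 (154°, 25.0 nmi): east 25.0 sin 154° = 10.96, north 25.0 cos 154° = -22.47
Net displacement: 31.22 east, -10.77 north. Direction back to start is (-31.22, 10.77): bearing = atan2(-31.22, 10.77) mod 360° = 289.03° ≈ 289°.

289°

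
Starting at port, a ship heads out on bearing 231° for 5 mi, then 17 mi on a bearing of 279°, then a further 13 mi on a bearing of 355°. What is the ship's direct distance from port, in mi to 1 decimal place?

25.1 mi

Leg 1 (231°, 5 mi): east 5 sin 231° = -3.89, north 5 cos 231° = -3.15
Leg 2 (279°, 17 mi): east 17 sin 279° = -16.79, north 17 cos 279° = 2.66
Leg 3 (355°, 13 mi): east 13 sin 355° = -1.13, north 13 cos 355° = 12.95
Net: -21.81 east, 12.46 north. Distance = √((-21.81)² + (12.46)²) = 25.119 mi.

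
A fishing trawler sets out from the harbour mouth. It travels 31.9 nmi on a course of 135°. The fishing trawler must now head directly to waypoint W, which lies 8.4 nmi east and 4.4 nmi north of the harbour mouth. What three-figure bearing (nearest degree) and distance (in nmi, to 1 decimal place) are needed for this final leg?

332°, 30.4 nmi

Leg 1 (135°, 31.9 nmi): east 31.9 sin 135° = 22.56, north 31.9 cos 135° = -22.56
Current position: (22.56, -22.56). Target: (8.4, 4.4). Remaining: Δeast = -14.16, Δnorth = 26.96.
Bearing = atan2(-14.16, 26.96) mod 360° = 332.29°; distance = √((-14.16)² + (26.96)²) = 30.448 nmi.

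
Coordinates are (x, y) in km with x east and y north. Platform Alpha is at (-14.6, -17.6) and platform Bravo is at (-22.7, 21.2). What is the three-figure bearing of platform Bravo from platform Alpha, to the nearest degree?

348°

Δeast = -22.7 − -14.6 = -8.10; Δnorth = 21.2 − -17.6 = 38.80.
Bearing = atan2(Δeast, Δnorth) mod 360° = 348.21° ≈ 348°.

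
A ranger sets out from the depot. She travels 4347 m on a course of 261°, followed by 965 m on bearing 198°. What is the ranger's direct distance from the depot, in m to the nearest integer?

Leg 1 (261°, 4347 m): east 4347 sin 261° = -4293.48, north 4347 cos 261° = -680.02
Leg 2 (198°, 965 m): east 965 sin 198° = -298.20, north 965 cos 198° = -917.77
Net: -4591.68 east, -1597.79 north. Distance = √((-4591.68)² + (-1597.79)²) = 4861.737 m.

4862 m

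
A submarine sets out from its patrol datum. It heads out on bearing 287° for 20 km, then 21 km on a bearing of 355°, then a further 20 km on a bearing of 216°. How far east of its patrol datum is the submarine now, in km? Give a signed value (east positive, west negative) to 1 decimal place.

Leg 1 (287°, 20 km): east 20 sin 287° = -19.13, north 20 cos 287° = 5.85
Leg 2 (355°, 21 km): east 21 sin 355° = -1.83, north 21 cos 355° = 20.92
Leg 3 (216°, 20 km): east 20 sin 216° = -11.76, north 20 cos 216° = -16.18
Net east component: -32.71 km.

-32.7 km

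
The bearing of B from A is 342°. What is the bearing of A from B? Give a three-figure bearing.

162°

Back-bearing = 342° − 180° = 162°.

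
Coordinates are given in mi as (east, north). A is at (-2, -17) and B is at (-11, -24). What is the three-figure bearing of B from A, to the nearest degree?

Δeast = -11 − -2 = -9.00; Δnorth = -24 − -17 = -7.00.
Bearing = atan2(Δeast, Δnorth) mod 360° = 232.13° ≈ 232°.

232°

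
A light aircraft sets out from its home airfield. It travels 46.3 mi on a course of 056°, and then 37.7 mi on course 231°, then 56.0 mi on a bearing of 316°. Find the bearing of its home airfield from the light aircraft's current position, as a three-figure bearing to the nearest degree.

Leg 1 (056°, 46.3 mi): east 46.3 sin 56° = 38.38, north 46.3 cos 56° = 25.89
Leg 2 (231°, 37.7 mi): east 37.7 sin 231° = -29.30, north 37.7 cos 231° = -23.73
Leg 3 (316°, 56.0 mi): east 56.0 sin 316° = -38.90, north 56.0 cos 316° = 40.28
Net displacement: -29.81 east, 42.45 north. Direction back to start is (29.81, -42.45): bearing = atan2(29.81, -42.45) mod 360° = 144.92° ≈ 145°.

145°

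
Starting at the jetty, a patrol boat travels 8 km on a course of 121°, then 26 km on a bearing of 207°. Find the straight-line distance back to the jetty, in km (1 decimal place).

Leg 1 (121°, 8 km): east 8 sin 121° = 6.86, north 8 cos 121° = -4.12
Leg 2 (207°, 26 km): east 26 sin 207° = -11.80, north 26 cos 207° = -23.17
Net: -4.95 east, -27.29 north. Distance = √((-4.95)² + (-27.29)²) = 27.731 km.

27.7 km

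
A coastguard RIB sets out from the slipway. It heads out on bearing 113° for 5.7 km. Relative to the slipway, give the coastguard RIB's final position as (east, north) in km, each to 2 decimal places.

(5.25, -2.23)

Leg 1 (113°, 5.7 km): east 5.7 sin 113° = 5.25, north 5.7 cos 113° = -2.23
Summing: 5.25 km east, -2.23 km north → (5.25, -2.23).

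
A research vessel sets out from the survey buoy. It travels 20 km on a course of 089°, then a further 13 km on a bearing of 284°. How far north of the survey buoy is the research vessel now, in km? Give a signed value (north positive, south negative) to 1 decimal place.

3.5 km

Leg 1 (089°, 20 km): east 20 sin 89° = 20.00, north 20 cos 89° = 0.35
Leg 2 (284°, 13 km): east 13 sin 284° = -12.61, north 13 cos 284° = 3.14
Net north component: 3.49 km.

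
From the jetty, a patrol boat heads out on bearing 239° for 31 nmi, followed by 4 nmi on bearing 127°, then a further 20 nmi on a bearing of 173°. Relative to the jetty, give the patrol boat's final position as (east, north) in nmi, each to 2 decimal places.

(-20.94, -38.22)

Leg 1 (239°, 31 nmi): east 31 sin 239° = -26.57, north 31 cos 239° = -15.97
Leg 2 (127°, 4 nmi): east 4 sin 127° = 3.19, north 4 cos 127° = -2.41
Leg 3 (173°, 20 nmi): east 20 sin 173° = 2.44, north 20 cos 173° = -19.85
Summing: -20.94 nmi east, -38.22 nmi north → (-20.94, -38.22).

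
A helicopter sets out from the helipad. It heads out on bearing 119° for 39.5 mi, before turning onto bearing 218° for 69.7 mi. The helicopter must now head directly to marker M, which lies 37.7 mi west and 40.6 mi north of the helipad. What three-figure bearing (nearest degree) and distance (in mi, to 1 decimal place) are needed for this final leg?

Leg 1 (119°, 39.5 mi): east 39.5 sin 119° = 34.55, north 39.5 cos 119° = -19.15
Leg 2 (218°, 69.7 mi): east 69.7 sin 218° = -42.91, north 69.7 cos 218° = -54.92
Current position: (-8.36, -74.07). Target: (-37.7, 40.6). Remaining: Δeast = -29.34, Δnorth = 114.67.
Bearing = atan2(-29.34, 114.67) mod 360° = 345.65°; distance = √((-29.34)² + (114.67)²) = 118.367 mi.

346°, 118.4 mi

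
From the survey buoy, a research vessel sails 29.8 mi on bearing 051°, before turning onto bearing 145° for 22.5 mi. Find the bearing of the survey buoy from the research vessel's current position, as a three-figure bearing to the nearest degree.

269°

Leg 1 (051°, 29.8 mi): east 29.8 sin 51° = 23.16, north 29.8 cos 51° = 18.75
Leg 2 (145°, 22.5 mi): east 22.5 sin 145° = 12.91, north 22.5 cos 145° = -18.43
Net displacement: 36.06 east, 0.32 north. Direction back to start is (-36.06, -0.32): bearing = atan2(-36.06, -0.32) mod 360° = 269.49° ≈ 269°.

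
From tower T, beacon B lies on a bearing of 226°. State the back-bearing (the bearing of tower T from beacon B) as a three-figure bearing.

046°

Back-bearing = 226° − 180° = 046°.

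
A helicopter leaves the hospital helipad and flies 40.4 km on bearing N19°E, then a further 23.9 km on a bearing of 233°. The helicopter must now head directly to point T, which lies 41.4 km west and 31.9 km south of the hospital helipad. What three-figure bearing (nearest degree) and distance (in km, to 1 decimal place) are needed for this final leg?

Leg 1 (N19°E, 40.4 km): east 40.4 sin 19° = 13.15, north 40.4 cos 19° = 38.20
Leg 2 (233°, 23.9 km): east 23.9 sin 233° = -19.09, north 23.9 cos 233° = -14.38
Current position: (-5.93, 23.82). Target: (-41.4, -31.9). Remaining: Δeast = -35.47, Δnorth = -55.72.
Bearing = atan2(-35.47, -55.72) mod 360° = 212.48°; distance = √((-35.47)² + (-55.72)²) = 66.046 km.

212°, 66.0 km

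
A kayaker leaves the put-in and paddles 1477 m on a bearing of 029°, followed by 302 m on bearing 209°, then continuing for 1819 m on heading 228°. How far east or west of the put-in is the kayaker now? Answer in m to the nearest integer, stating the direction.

Leg 1 (029°, 1477 m): east 1477 sin 29° = 716.06, north 1477 cos 29° = 1291.81
Leg 2 (209°, 302 m): east 302 sin 209° = -146.41, north 302 cos 209° = -264.14
Leg 3 (228°, 1819 m): east 1819 sin 228° = -1351.78, north 1819 cos 228° = -1217.15
Net east component: -782.13 m.

782 m west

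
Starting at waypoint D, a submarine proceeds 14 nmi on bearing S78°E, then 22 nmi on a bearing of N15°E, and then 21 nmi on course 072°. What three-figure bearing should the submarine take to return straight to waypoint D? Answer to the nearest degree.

Leg 1 (S78°E, 14 nmi): east 14 sin 102° = 13.69, north 14 cos 102° = -2.91
Leg 2 (N15°E, 22 nmi): east 22 sin 15° = 5.69, north 22 cos 15° = 21.25
Leg 3 (072°, 21 nmi): east 21 sin 72° = 19.97, north 21 cos 72° = 6.49
Net displacement: 39.36 east, 24.83 north. Direction back to start is (-39.36, -24.83): bearing = atan2(-39.36, -24.83) mod 360° = 237.76° ≈ 238°.

238°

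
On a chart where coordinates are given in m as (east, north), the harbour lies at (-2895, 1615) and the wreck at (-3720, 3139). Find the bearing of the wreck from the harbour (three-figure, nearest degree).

332°

Δeast = -3720 − -2895 = -825.00; Δnorth = 3139 − 1615 = 1524.00.
Bearing = atan2(Δeast, Δnorth) mod 360° = 331.57° ≈ 332°.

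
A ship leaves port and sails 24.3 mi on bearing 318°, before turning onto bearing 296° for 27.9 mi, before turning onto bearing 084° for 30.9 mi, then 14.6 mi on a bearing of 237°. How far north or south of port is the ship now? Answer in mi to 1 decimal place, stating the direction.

Leg 1 (318°, 24.3 mi): east 24.3 sin 318° = -16.26, north 24.3 cos 318° = 18.06
Leg 2 (296°, 27.9 mi): east 27.9 sin 296° = -25.08, north 27.9 cos 296° = 12.23
Leg 3 (084°, 30.9 mi): east 30.9 sin 84° = 30.73, north 30.9 cos 84° = 3.23
Leg 4 (237°, 14.6 mi): east 14.6 sin 237° = -12.24, north 14.6 cos 237° = -7.95
Net north component: 25.57 mi.

25.6 mi north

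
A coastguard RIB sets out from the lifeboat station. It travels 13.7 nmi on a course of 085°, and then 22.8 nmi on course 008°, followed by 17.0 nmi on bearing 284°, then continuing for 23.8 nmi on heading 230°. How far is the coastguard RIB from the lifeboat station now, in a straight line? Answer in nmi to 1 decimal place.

21.9 nmi

Leg 1 (085°, 13.7 nmi): east 13.7 sin 85° = 13.65, north 13.7 cos 85° = 1.19
Leg 2 (008°, 22.8 nmi): east 22.8 sin 8° = 3.17, north 22.8 cos 8° = 22.58
Leg 3 (284°, 17.0 nmi): east 17.0 sin 284° = -16.50, north 17.0 cos 284° = 4.11
Leg 4 (230°, 23.8 nmi): east 23.8 sin 230° = -18.23, north 23.8 cos 230° = -15.30
Net: -17.91 east, 12.59 north. Distance = √((-17.91)² + (12.59)²) = 21.887 nmi.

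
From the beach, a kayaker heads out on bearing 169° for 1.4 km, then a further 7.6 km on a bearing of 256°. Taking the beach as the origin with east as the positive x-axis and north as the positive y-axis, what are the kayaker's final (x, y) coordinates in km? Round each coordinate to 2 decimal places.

Leg 1 (169°, 1.4 km): east 1.4 sin 169° = 0.27, north 1.4 cos 169° = -1.37
Leg 2 (256°, 7.6 km): east 7.6 sin 256° = -7.37, north 7.6 cos 256° = -1.84
Summing: -7.11 km east, -3.21 km north → (-7.11, -3.21).

(-7.11, -3.21)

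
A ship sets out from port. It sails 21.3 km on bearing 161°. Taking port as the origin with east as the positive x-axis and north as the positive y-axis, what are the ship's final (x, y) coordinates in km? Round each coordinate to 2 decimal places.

Leg 1 (161°, 21.3 km): east 21.3 sin 161° = 6.93, north 21.3 cos 161° = -20.14
Summing: 6.93 km east, -20.14 km north → (6.93, -20.14).

(6.93, -20.14)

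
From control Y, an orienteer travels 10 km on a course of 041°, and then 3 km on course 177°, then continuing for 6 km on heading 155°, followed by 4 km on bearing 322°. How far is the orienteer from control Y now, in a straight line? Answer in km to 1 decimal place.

Leg 1 (041°, 10 km): east 10 sin 41° = 6.56, north 10 cos 41° = 7.55
Leg 2 (177°, 3 km): east 3 sin 177° = 0.16, north 3 cos 177° = -3.00
Leg 3 (155°, 6 km): east 6 sin 155° = 2.54, north 6 cos 155° = -5.44
Leg 4 (322°, 4 km): east 4 sin 322° = -2.46, north 4 cos 322° = 3.15
Net: 6.79 east, 2.27 north. Distance = √((6.79)² + (2.27)²) = 7.159 km.

7.2 km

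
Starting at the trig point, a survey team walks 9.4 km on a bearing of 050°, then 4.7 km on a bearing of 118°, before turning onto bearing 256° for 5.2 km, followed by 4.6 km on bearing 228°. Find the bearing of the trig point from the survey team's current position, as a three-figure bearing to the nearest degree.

280°

Leg 1 (050°, 9.4 km): east 9.4 sin 50° = 7.20, north 9.4 cos 50° = 6.04
Leg 2 (118°, 4.7 km): east 4.7 sin 118° = 4.15, north 4.7 cos 118° = -2.21
Leg 3 (256°, 5.2 km): east 5.2 sin 256° = -5.05, north 5.2 cos 256° = -1.26
Leg 4 (228°, 4.6 km): east 4.6 sin 228° = -3.42, north 4.6 cos 228° = -3.08
Net displacement: 2.89 east, -0.50 north. Direction back to start is (-2.89, 0.50): bearing = atan2(-2.89, 0.50) mod 360° = 279.83° ≈ 280°.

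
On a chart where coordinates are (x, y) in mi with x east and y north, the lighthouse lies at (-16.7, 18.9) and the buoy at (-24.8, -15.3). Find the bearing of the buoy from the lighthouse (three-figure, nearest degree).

Δeast = -24.8 − -16.7 = -8.10; Δnorth = -15.3 − 18.9 = -34.20.
Bearing = atan2(Δeast, Δnorth) mod 360° = 193.32° ≈ 193°.

193°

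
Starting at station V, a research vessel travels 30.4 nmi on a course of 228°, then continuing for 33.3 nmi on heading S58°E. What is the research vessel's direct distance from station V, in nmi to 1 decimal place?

38.4 nmi

Leg 1 (228°, 30.4 nmi): east 30.4 sin 228° = -22.59, north 30.4 cos 228° = -20.34
Leg 2 (S58°E, 33.3 nmi): east 33.3 sin 122° = 28.24, north 33.3 cos 122° = -17.65
Net: 5.65 east, -37.99 north. Distance = √((5.65)² + (-37.99)²) = 38.406 nmi.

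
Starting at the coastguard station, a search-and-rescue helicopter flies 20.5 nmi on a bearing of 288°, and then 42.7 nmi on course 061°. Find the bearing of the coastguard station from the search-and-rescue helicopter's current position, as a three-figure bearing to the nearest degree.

Leg 1 (288°, 20.5 nmi): east 20.5 sin 288° = -19.50, north 20.5 cos 288° = 6.33
Leg 2 (061°, 42.7 nmi): east 42.7 sin 61° = 37.35, north 42.7 cos 61° = 20.70
Net displacement: 17.85 east, 27.04 north. Direction back to start is (-17.85, -27.04): bearing = atan2(-17.85, -27.04) mod 360° = 213.43° ≈ 213°.

213°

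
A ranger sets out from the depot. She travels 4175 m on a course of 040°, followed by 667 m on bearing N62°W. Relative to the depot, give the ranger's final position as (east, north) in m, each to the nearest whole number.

Leg 1 (040°, 4175 m): east 4175 sin 40° = 2683.64, north 4175 cos 40° = 3198.24
Leg 2 (N62°W, 667 m): east 667 sin 298° = -588.93, north 667 cos 298° = 313.14
Summing: 2094.71 m east, 3511.37 m north → (2095, 3511).

(2095, 3511)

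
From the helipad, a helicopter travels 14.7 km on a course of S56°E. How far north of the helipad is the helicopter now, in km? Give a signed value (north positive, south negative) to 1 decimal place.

Leg 1 (S56°E, 14.7 km): east 14.7 sin 124° = 12.19, north 14.7 cos 124° = -8.22
Net north component: -8.22 km.

-8.2 km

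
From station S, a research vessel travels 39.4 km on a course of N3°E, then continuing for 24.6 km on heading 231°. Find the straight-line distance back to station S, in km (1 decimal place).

29.3 km

Leg 1 (N3°E, 39.4 km): east 39.4 sin 3° = 2.06, north 39.4 cos 3° = 39.35
Leg 2 (231°, 24.6 km): east 24.6 sin 231° = -19.12, north 24.6 cos 231° = -15.48
Net: -17.06 east, 23.86 north. Distance = √((-17.06)² + (23.86)²) = 29.333 km.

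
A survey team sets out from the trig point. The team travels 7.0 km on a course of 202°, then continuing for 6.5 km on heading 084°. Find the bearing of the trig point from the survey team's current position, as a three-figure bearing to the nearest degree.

327°

Leg 1 (202°, 7.0 km): east 7.0 sin 202° = -2.62, north 7.0 cos 202° = -6.49
Leg 2 (084°, 6.5 km): east 6.5 sin 84° = 6.46, north 6.5 cos 84° = 0.68
Net displacement: 3.84 east, -5.81 north. Direction back to start is (-3.84, 5.81): bearing = atan2(-3.84, 5.81) mod 360° = 326.53° ≈ 327°.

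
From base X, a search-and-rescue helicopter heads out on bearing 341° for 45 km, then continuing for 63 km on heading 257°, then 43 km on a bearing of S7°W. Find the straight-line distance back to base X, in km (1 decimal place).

82.5 km

Leg 1 (341°, 45 km): east 45 sin 341° = -14.65, north 45 cos 341° = 42.55
Leg 2 (257°, 63 km): east 63 sin 257° = -61.39, north 63 cos 257° = -14.17
Leg 3 (S7°W, 43 km): east 43 sin 187° = -5.24, north 43 cos 187° = -42.68
Net: -81.28 east, -14.30 north. Distance = √((-81.28)² + (-14.30)²) = 82.525 km.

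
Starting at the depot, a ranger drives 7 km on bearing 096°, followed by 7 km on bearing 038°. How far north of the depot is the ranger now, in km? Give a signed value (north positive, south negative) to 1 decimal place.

4.8 km

Leg 1 (096°, 7 km): east 7 sin 96° = 6.96, north 7 cos 96° = -0.73
Leg 2 (038°, 7 km): east 7 sin 38° = 4.31, north 7 cos 38° = 5.52
Net north component: 4.78 km.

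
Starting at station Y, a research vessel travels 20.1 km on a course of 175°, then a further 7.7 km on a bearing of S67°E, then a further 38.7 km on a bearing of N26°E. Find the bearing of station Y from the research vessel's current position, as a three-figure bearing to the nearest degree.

246°

Leg 1 (175°, 20.1 km): east 20.1 sin 175° = 1.75, north 20.1 cos 175° = -20.02
Leg 2 (S67°E, 7.7 km): east 7.7 sin 113° = 7.09, north 7.7 cos 113° = -3.01
Leg 3 (N26°E, 38.7 km): east 38.7 sin 26° = 16.96, north 38.7 cos 26° = 34.78
Net displacement: 25.80 east, 11.75 north. Direction back to start is (-25.80, -11.75): bearing = atan2(-25.80, -11.75) mod 360° = 245.52° ≈ 246°.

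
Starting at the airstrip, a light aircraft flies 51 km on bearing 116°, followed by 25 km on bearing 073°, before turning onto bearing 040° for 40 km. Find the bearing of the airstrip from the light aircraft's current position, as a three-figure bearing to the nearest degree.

Leg 1 (116°, 51 km): east 51 sin 116° = 45.84, north 51 cos 116° = -22.36
Leg 2 (073°, 25 km): east 25 sin 73° = 23.91, north 25 cos 73° = 7.31
Leg 3 (040°, 40 km): east 40 sin 40° = 25.71, north 40 cos 40° = 30.64
Net displacement: 95.46 east, 15.59 north. Direction back to start is (-95.46, -15.59): bearing = atan2(-95.46, -15.59) mod 360° = 260.72° ≈ 261°.

261°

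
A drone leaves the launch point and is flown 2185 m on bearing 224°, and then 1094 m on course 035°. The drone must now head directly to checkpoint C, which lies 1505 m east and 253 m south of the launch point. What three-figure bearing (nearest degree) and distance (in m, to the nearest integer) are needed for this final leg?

Leg 1 (224°, 2185 m): east 2185 sin 224° = -1517.83, north 2185 cos 224° = -1571.76
Leg 2 (035°, 1094 m): east 1094 sin 35° = 627.49, north 1094 cos 35° = 896.15
Current position: (-890.34, -675.61). Target: (1505, -253). Remaining: Δeast = 2395.34, Δnorth = 422.61.
Bearing = atan2(2395.34, 422.61) mod 360° = 79.99°; distance = √((2395.34)² + (422.61)²) = 2432.330 m.

080°, 2432 m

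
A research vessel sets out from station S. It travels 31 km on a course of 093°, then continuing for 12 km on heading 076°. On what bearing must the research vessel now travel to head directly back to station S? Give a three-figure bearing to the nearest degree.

268°

Leg 1 (093°, 31 km): east 31 sin 93° = 30.96, north 31 cos 93° = -1.62
Leg 2 (076°, 12 km): east 12 sin 76° = 11.64, north 12 cos 76° = 2.90
Net displacement: 42.60 east, 1.28 north. Direction back to start is (-42.60, -1.28): bearing = atan2(-42.60, -1.28) mod 360° = 268.28° ≈ 268°.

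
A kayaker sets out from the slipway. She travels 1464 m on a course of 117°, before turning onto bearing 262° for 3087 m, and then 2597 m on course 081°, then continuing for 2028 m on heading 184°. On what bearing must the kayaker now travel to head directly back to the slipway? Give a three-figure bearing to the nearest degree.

Leg 1 (117°, 1464 m): east 1464 sin 117° = 1304.43, north 1464 cos 117° = -664.64
Leg 2 (262°, 3087 m): east 3087 sin 262° = -3056.96, north 3087 cos 262° = -429.63
Leg 3 (081°, 2597 m): east 2597 sin 81° = 2565.03, north 2597 cos 81° = 406.26
Leg 4 (184°, 2028 m): east 2028 sin 184° = -141.47, north 2028 cos 184° = -2023.06
Net displacement: 671.04 east, -2711.07 north. Direction back to start is (-671.04, 2711.07): bearing = atan2(-671.04, 2711.07) mod 360° = 346.10° ≈ 346°.

346°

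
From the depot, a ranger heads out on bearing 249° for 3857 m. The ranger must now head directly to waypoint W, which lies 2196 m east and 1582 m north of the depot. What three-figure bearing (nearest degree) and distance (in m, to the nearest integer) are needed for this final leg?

Leg 1 (249°, 3857 m): east 3857 sin 249° = -3600.82, north 3857 cos 249° = -1382.23
Current position: (-3600.82, -1382.23). Target: (2196, 1582). Remaining: Δeast = 5796.82, Δnorth = 2964.23.
Bearing = atan2(5796.82, 2964.23) mod 360° = 62.92°; distance = √((5796.82)² + (2964.23)²) = 6510.741 m.

063°, 6511 m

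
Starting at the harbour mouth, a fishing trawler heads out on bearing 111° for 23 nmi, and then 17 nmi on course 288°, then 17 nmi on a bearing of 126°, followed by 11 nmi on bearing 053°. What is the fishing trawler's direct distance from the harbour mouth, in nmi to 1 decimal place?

28.6 nmi

Leg 1 (111°, 23 nmi): east 23 sin 111° = 21.47, north 23 cos 111° = -8.24
Leg 2 (288°, 17 nmi): east 17 sin 288° = -16.17, north 17 cos 288° = 5.25
Leg 3 (126°, 17 nmi): east 17 sin 126° = 13.75, north 17 cos 126° = -9.99
Leg 4 (053°, 11 nmi): east 11 sin 53° = 8.78, north 11 cos 53° = 6.62
Net: 27.84 east, -6.36 north. Distance = √((27.84)² + (-6.36)²) = 28.560 nmi.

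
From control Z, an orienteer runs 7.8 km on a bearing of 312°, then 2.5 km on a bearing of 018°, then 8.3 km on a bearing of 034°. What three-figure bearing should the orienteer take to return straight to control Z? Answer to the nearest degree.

178°

Leg 1 (312°, 7.8 km): east 7.8 sin 312° = -5.80, north 7.8 cos 312° = 5.22
Leg 2 (018°, 2.5 km): east 2.5 sin 18° = 0.77, north 2.5 cos 18° = 2.38
Leg 3 (034°, 8.3 km): east 8.3 sin 34° = 4.64, north 8.3 cos 34° = 6.88
Net displacement: -0.38 east, 14.48 north. Direction back to start is (0.38, -14.48): bearing = atan2(0.38, -14.48) mod 360° = 178.49° ≈ 178°.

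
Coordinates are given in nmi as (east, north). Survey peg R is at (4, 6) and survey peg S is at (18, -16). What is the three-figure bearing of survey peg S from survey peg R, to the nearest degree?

148°

Δeast = 18 − 4 = 14.00; Δnorth = -16 − 6 = -22.00.
Bearing = atan2(Δeast, Δnorth) mod 360° = 147.53° ≈ 148°.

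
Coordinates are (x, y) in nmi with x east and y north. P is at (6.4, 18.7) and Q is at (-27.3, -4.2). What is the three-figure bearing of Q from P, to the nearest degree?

Δeast = -27.3 − 6.4 = -33.70; Δnorth = -4.2 − 18.7 = -22.90.
Bearing = atan2(Δeast, Δnorth) mod 360° = 235.80° ≈ 236°.

236°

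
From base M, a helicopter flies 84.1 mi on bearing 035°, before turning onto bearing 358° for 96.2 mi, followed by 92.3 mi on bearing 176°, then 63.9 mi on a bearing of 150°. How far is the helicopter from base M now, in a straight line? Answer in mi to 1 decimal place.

85.1 mi

Leg 1 (035°, 84.1 mi): east 84.1 sin 35° = 48.24, north 84.1 cos 35° = 68.89
Leg 2 (358°, 96.2 mi): east 96.2 sin 358° = -3.36, north 96.2 cos 358° = 96.14
Leg 3 (176°, 92.3 mi): east 92.3 sin 176° = 6.44, north 92.3 cos 176° = -92.08
Leg 4 (150°, 63.9 mi): east 63.9 sin 150° = 31.95, north 63.9 cos 150° = -55.34
Net: 83.27 east, 17.62 north. Distance = √((83.27)² + (17.62)²) = 85.112 mi.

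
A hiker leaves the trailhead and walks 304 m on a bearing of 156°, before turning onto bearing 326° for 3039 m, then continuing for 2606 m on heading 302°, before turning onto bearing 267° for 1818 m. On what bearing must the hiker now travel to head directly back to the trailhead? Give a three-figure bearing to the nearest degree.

Leg 1 (156°, 304 m): east 304 sin 156° = 123.65, north 304 cos 156° = -277.72
Leg 2 (326°, 3039 m): east 3039 sin 326° = -1699.39, north 3039 cos 326° = 2519.45
Leg 3 (302°, 2606 m): east 2606 sin 302° = -2210.01, north 2606 cos 302° = 1380.97
Leg 4 (267°, 1818 m): east 1818 sin 267° = -1815.51, north 1818 cos 267° = -95.15
Net displacement: -5601.26 east, 3527.55 north. Direction back to start is (5601.26, -3527.55): bearing = atan2(5601.26, -3527.55) mod 360° = 122.20° ≈ 122°.

122°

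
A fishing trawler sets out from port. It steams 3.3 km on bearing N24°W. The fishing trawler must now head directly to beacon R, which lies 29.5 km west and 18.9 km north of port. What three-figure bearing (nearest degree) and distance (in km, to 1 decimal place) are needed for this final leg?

Leg 1 (N24°W, 3.3 km): east 3.3 sin 336° = -1.34, north 3.3 cos 336° = 3.01
Current position: (-1.34, 3.01). Target: (-29.5, 18.9). Remaining: Δeast = -28.16, Δnorth = 15.89.
Bearing = atan2(-28.16, 15.89) mod 360° = 299.43°; distance = √((-28.16)² + (15.89)²) = 32.330 km.

299°, 32.3 km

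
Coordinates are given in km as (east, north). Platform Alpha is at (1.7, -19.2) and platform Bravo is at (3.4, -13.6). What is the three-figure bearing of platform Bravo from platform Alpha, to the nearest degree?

017°

Δeast = 3.4 − 1.7 = 1.70; Δnorth = -13.6 − -19.2 = 5.60.
Bearing = atan2(Δeast, Δnorth) mod 360° = 16.89° ≈ 017°.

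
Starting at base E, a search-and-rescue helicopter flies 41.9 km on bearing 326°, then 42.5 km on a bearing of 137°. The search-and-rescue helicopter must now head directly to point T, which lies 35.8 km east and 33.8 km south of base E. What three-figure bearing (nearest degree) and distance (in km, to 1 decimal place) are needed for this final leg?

Leg 1 (326°, 41.9 km): east 41.9 sin 326° = -23.43, north 41.9 cos 326° = 34.74
Leg 2 (137°, 42.5 km): east 42.5 sin 137° = 28.98, north 42.5 cos 137° = -31.08
Current position: (5.55, 3.65). Target: (35.8, -33.8). Remaining: Δeast = 30.25, Δnorth = -37.45.
Bearing = atan2(30.25, -37.45) mod 360° = 141.08°; distance = √((30.25)² + (-37.45)²) = 48.141 km.

141°, 48.1 km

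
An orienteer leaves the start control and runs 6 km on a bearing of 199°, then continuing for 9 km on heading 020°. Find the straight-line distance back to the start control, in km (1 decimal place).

Leg 1 (199°, 6 km): east 6 sin 199° = -1.95, north 6 cos 199° = -5.67
Leg 2 (020°, 9 km): east 9 sin 20° = 3.08, north 9 cos 20° = 8.46
Net: 1.12 east, 2.78 north. Distance = √((1.12)² + (2.78)²) = 3.003 km.

3.0 km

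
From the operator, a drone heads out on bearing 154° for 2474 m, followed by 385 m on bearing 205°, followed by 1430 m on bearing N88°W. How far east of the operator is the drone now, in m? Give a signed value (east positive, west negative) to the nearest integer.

-507 m

Leg 1 (154°, 2474 m): east 2474 sin 154° = 1084.53, north 2474 cos 154° = -2223.62
Leg 2 (205°, 385 m): east 385 sin 205° = -162.71, north 385 cos 205° = -348.93
Leg 3 (N88°W, 1430 m): east 1430 sin 272° = -1429.13, north 1430 cos 272° = 49.91
Net east component: -507.31 m.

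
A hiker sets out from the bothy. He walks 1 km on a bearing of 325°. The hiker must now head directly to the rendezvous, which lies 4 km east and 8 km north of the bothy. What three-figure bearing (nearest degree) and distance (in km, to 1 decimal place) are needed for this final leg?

032°, 8.5 km

Leg 1 (325°, 1 km): east 1 sin 325° = -0.57, north 1 cos 325° = 0.82
Current position: (-0.57, 0.82). Target: (4, 8). Remaining: Δeast = 4.57, Δnorth = 7.18.
Bearing = atan2(4.57, 7.18) mod 360° = 32.49°; distance = √((4.57)² + (7.18)²) = 8.514 km.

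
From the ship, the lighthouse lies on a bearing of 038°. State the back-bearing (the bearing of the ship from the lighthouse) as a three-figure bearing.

218°

Back-bearing = 038° + 180° = 218°.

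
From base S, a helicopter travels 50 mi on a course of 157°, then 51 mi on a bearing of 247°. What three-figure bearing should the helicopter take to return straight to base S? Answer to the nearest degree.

Leg 1 (157°, 50 mi): east 50 sin 157° = 19.54, north 50 cos 157° = -46.03
Leg 2 (247°, 51 mi): east 51 sin 247° = -46.95, north 51 cos 247° = -19.93
Net displacement: -27.41 east, -65.95 north. Direction back to start is (27.41, 65.95): bearing = atan2(27.41, 65.95) mod 360° = 22.57° ≈ 023°.

023°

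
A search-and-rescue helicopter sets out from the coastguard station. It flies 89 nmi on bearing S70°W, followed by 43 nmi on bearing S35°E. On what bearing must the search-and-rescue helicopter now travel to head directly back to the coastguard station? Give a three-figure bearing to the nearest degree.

042°

Leg 1 (S70°W, 89 nmi): east 89 sin 250° = -83.63, north 89 cos 250° = -30.44
Leg 2 (S35°E, 43 nmi): east 43 sin 145° = 24.66, north 43 cos 145° = -35.22
Net displacement: -58.97 east, -65.66 north. Direction back to start is (58.97, 65.66): bearing = atan2(58.97, 65.66) mod 360° = 41.93° ≈ 042°.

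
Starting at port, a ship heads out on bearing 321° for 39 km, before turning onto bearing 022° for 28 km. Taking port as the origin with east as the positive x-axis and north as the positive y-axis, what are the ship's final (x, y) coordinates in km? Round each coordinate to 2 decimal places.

Leg 1 (321°, 39 km): east 39 sin 321° = -24.54, north 39 cos 321° = 30.31
Leg 2 (022°, 28 km): east 28 sin 22° = 10.49, north 28 cos 22° = 25.96
Summing: -14.05 km east, 56.27 km north → (-14.05, 56.27).

(-14.05, 56.27)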